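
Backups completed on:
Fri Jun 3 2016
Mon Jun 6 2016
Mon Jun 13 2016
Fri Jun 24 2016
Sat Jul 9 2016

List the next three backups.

Thu Jul 28 2016, Sat Aug 20 2016, Fri Sep 16 2016

The spacing grows by 4 each time: 3, 7, 11, 15 days.
Next gap: 19 days. Sat Jul 9 2016 + 19 days = Thu Jul 28 2016.
Next gap: 23 days. Thu Jul 28 2016 + 23 days = Sat Aug 20 2016.
Next gap: 27 days. Sat Aug 20 2016 + 27 days = Fri Sep 16 2016.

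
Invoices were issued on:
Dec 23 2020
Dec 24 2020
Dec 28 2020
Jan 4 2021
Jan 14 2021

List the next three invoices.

The spacing grows by 3 each time: 1, 4, 7, 10 days.
Next gap: 13 days. Jan 14 2021 + 13 days = Jan 27 2021.
Next gap: 16 days. Jan 27 2021 + 16 days = Feb 12 2021.
Next gap: 19 days. Feb 12 2021 + 19 days = Mar 3 2021.

Jan 27 2021, Feb 12 2021, Mar 3 2021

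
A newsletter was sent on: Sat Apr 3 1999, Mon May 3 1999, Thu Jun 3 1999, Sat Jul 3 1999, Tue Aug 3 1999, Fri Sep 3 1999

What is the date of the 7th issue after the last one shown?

The day-of-month is always 3 (30, 31, 30, 31, 31 days between events).
So this recurs on the 3rd of each month.
Next: October 1999 → Sun Oct 3 1999.
November 1999: Wed Nov 3 1999.
December 1999: Fri Dec 3 1999.
January 2000: Mon Jan 3 2000.
Next: February 2000 → Thu Feb 3 2000.
Next: March 2000 → Fri Mar 3 2000.
April 2000: Mon Apr 3 2000.

Mon Apr 3 2000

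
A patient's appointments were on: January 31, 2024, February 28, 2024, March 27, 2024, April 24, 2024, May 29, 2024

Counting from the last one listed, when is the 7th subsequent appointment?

December 25, 2024

Every date is a Wednesday; gaps 28, 28, 28, 35 days.
Each is the last Wednesday of its month (at least one falls on the 29th or later, ruling out '4th Wednesday').
Last Wednesday of June 2024: June 26, 2024.
July 2024 ends with Wednesday July 31, 2024.
Last Wednesday of August 2024: August 28, 2024.
September 2024 ends with Wednesday September 25, 2024.
October 2024 ends with Wednesday October 30, 2024.
Last Wednesday of November 2024: November 27, 2024.
December 2024 ends with Wednesday December 25, 2024.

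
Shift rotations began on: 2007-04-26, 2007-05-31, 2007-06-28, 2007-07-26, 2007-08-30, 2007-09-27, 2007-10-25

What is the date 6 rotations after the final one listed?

Every date is a Thursday; gaps 35, 28, 28, 35, 28, 28 days.
Each is the last Thursday of its month (at least one falls on the 29th or later, ruling out '4th Thursday').
November 2007 ends with Thursday 2007-11-29.
Last Thursday of December 2007: 2007-12-27.
January 2008 ends with Thursday 2008-01-31.
Last Thursday of February 2008: 2008-02-28.
March 2008 ends with Thursday 2008-03-27.
April 2008 ends with Thursday 2008-04-24.

2008-04-24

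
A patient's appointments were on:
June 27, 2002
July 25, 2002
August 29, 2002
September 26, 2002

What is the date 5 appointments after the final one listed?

February 27, 2003

Every date is a Thursday; gaps 28, 35, 28 days.
Each is the last Thursday of its month (at least one falls on the 29th or later, ruling out '4th Thursday').
Last Thursday of October 2002: October 31, 2002.
Last Thursday of November 2002: November 28, 2002.
Last Thursday of December 2002: December 26, 2002.
January 2003 ends with Thursday January 30, 2003.
Last Thursday of February 2003: February 27, 2003.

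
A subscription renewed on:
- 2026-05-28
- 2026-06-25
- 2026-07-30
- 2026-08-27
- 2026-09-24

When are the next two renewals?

2026-10-29, 2026-11-26

Every date is a Thursday; gaps 28, 35, 28, 28 days.
Each is the last Thursday of its month (at least one falls on the 29th or later, ruling out '4th Thursday').
Last Thursday of October 2026: 2026-10-29.
Last Thursday of November 2026: 2026-11-26.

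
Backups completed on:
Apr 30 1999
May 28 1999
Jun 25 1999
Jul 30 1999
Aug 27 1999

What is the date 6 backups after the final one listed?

Feb 25 2000

Every date is a Friday; gaps 28, 28, 35, 28 days.
Each is the last Friday of its month (at least one falls on the 29th or later, ruling out '4th Friday').
Last Friday of September 1999: Sep 24 1999.
October 1999 ends with Friday Oct 29 1999.
Last Friday of November 1999: Nov 26 1999.
December 1999 ends with Friday Dec 31 1999.
January 2000 ends with Friday Jan 28 2000.
February 2000 ends with Friday Feb 25 2000.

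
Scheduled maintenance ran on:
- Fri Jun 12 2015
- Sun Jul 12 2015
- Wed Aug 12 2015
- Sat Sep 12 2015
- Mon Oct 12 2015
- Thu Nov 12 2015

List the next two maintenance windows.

Gaps: 30, 31, 31, 30, 31 days — not constant. Every event is on the 12th of the month.
Pattern: the 12th of each month.
Next: December 2015 → Sat Dec 12 2015.
January 2016: Tue Jan 12 2016.

Sat Dec 12 2015, Tue Jan 12 2016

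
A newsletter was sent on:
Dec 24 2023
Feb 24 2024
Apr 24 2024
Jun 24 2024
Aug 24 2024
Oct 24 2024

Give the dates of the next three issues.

Dec 24 2024, Feb 24 2025, Apr 24 2025

The day-of-month is always 24 (62, 60, 61, 61, 61 days between events).
So this recurs on the 24th of every 2 months.
December 2024: Dec 24 2024.
Next: February 2025 → Feb 24 2025.
April 2025: Apr 24 2025.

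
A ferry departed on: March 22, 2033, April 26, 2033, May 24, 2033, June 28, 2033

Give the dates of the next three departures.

Gaps: 35, 28, 35 days — a mix of 28 and 35. Every date is a Tuesday.
Each is the 4th Tuesday of its month.
July 2033 — 4th Tuesday is July 26, 2033.
August 2033 — 4th Tuesday is August 23, 2033.
4th Tuesday of September 2033: September 27, 2033.

July 26, 2033; August 23, 2033; September 27, 2033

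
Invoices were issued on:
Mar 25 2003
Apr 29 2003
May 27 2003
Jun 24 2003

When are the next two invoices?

Jul 29 2003, Aug 26 2003

These are Tuesdays with 35, 28, 28-day gaps.
Each is the final Tuesday of its month — Apr 29 2003 is past the 28th, so '4th Tuesday' doesn't fit.
July 2003 ends with Tuesday Jul 29 2003.
August 2003 ends with Tuesday Aug 26 2003.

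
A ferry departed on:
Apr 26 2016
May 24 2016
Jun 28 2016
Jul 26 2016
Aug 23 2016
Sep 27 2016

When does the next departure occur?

All dates are Tuesdays, 28, 35, 28, 28, 35 days apart.
Specifically, the 4th Tuesday of each month.
October 2016 — 4th Tuesday is Oct 25 2016.

Oct 25 2016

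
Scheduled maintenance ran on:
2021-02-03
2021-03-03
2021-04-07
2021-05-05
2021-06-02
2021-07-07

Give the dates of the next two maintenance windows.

2021-08-04, 2021-09-01

All dates are Wednesdays, 28, 35, 28, 28, 35 days apart.
Specifically, the 1st Wednesday of each month.
1st Wednesday of August 2021: 2021-08-04.
September 2021 — 1st Wednesday is 2021-09-01.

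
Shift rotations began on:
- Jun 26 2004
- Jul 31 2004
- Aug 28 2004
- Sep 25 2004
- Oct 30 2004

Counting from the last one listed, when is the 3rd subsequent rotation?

Jan 29 2005

All Saturdays; the gaps (35, 28, 28, 35) vary with month length.
This is the last Saturday of each month.
November 2004 ends with Saturday Nov 27 2004.
Last Saturday of December 2004: Dec 25 2004.
January 2005 ends with Saturday Jan 29 2005.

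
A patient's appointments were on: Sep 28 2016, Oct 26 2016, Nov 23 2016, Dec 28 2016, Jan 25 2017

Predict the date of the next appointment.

Feb 22 2017

These are Wednesdays at 28- or 35-day spacing (28, 28, 35, 28).
The pattern: 4th Wednesday of the month.
4th Wednesday of February 2017: Feb 22 2017.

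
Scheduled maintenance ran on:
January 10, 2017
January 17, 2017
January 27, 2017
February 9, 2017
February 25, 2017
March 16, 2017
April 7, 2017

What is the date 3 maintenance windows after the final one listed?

June 30, 2017

Gaps: 7, 10, 13, 16, 19, 22 days — each gap is 3 larger than the previous one.
Next gap: 25 days. April 7, 2017 + 25 days = May 2, 2017.
Next gap: 28 days. May 2, 2017 + 28 days = May 30, 2017.
Next gap: 31 days. May 30, 2017 + 31 days = June 30, 2017.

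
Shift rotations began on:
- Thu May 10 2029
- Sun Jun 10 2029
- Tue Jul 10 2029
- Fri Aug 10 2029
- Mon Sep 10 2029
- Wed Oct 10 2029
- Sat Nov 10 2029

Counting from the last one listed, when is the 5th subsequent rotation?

The day-of-month is always 10 (31, 30, 31, 31, 30, 31 days between events).
So this recurs on the 10th of each month.
Next: December 2029 → Mon Dec 10 2029.
Next: January 2030 → Thu Jan 10 2030.
Next: February 2030 → Sun Feb 10 2030.
March 2030: Sun Mar 10 2030.
Next: April 2030 → Wed Apr 10 2030.

Wed Apr 10 2030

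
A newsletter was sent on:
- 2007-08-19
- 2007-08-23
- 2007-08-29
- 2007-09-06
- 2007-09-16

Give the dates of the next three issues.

Gaps: 4, 6, 8, 10 days — each gap is 2 larger than the previous one.
Next gap: 12 days. 2007-09-16 + 12 days = 2007-09-28.
Next gap: 14 days. 2007-09-28 + 14 days = 2007-10-12.
Next gap: 16 days. 2007-10-12 + 16 days = 2007-10-28.

2007-09-28, 2007-10-12, 2007-10-28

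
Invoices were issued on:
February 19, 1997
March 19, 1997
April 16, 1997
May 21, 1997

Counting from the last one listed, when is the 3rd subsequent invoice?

All dates are Wednesdays, 28, 28, 35 days apart.
Specifically, the 3rd Wednesday of each month.
June 1997 — 3rd Wednesday is June 18, 1997.
3rd Wednesday of July 1997: July 16, 1997.
3rd Wednesday of August 1997: August 20, 1997.

August 20, 1997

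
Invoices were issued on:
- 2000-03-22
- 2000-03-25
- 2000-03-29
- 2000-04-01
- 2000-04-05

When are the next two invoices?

Gaps: 3, 4, 3, 4 days — not constant, but cyclic with period 2.
The events fall on every Wednesday and Saturday.
Next Saturday: 2000-04-08.
The following Wednesday is 2000-04-12.

2000-04-08, 2000-04-12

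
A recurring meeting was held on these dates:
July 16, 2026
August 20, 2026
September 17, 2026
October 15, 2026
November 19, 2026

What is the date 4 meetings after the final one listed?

These are Thursdays at 28- or 35-day spacing (35, 28, 28, 35).
The pattern: 3rd Thursday of the month.
3rd Thursday of December 2026: December 17, 2026.
January 2027 — 3rd Thursday is January 21, 2027.
February 2027 — 3rd Thursday is February 18, 2027.
March 2027 — 3rd Thursday is March 18, 2027.

March 18, 2027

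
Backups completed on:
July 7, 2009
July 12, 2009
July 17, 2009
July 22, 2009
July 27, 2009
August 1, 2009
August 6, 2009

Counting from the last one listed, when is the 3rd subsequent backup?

Gaps between consecutive events: 5, 5, 5, 5, 5, 5 days — a constant 5-day interval.
August 6, 2009 + 5 days = August 11, 2009.
August 11, 2009 + 5 days = August 16, 2009.
August 16, 2009 + 5 days = August 21, 2009.

August 21, 2009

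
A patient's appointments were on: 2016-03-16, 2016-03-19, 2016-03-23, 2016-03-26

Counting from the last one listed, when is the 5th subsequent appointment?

2016-04-13

Gaps: 3, 4, 3 days — not constant, but cyclic with period 2.
The events fall on every Wednesday and Saturday.
The following Wednesday is 2016-03-30.
The following Saturday is 2016-04-02.
The following Wednesday is 2016-04-06.
The following Saturday is 2016-04-09.
Next Wednesday: 2016-04-13.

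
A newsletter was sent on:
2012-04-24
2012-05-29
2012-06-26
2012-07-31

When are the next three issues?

2012-08-28, 2012-09-25, 2012-10-30

All Tuesdays; the gaps (35, 28, 35) vary with month length.
This is the last Tuesday of each month.
Last Tuesday of August 2012: 2012-08-28.
September 2012 ends with Tuesday 2012-09-25.
Last Tuesday of October 2012: 2012-10-30.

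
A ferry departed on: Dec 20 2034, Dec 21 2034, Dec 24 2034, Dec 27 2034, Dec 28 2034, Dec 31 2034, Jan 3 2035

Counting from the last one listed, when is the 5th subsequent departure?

Jan 14 2035

Every event lands on a Wednesday or Thursday or Sunday (gaps cycle 1, 3, 3, 1, 3, 3).
So the schedule is: every Wednesday, Thursday and Sunday.
Next Thursday: Jan 4 2035.
Next Sunday: Jan 7 2035.
The following Wednesday is Jan 10 2035.
The following Thursday is Jan 11 2035.
Next Sunday: Jan 14 2035.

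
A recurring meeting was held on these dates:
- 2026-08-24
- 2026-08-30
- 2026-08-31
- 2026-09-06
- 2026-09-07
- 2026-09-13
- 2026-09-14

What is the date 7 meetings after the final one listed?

2026-10-11

Gaps: 6, 1, 6, 1, 6, 1 days — not constant, but cyclic with period 2.
The events fall on every Monday and Sunday.
Next Sunday: 2026-09-20.
Next Monday: 2026-09-21.
The following Sunday is 2026-09-27.
Next Monday: 2026-09-28.
Next Sunday: 2026-10-04.
The following Monday is 2026-10-05.
The following Sunday is 2026-10-11.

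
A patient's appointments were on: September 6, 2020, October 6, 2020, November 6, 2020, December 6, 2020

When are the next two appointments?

January 6, 2021; February 6, 2021

The day-of-month is always 6 (30, 31, 30 days between events).
So this recurs on the 6th of each month.
January 2021: January 6, 2021.
Next: February 2021 → February 6, 2021.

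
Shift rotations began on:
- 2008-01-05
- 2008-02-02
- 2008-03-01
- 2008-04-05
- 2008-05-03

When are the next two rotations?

These are Saturdays at 28- or 35-day spacing (28, 28, 35, 28).
The pattern: 1st Saturday of the month.
1st Saturday of June 2008: 2008-06-07.
1st Saturday of July 2008: 2008-07-05.

2008-06-07, 2008-07-05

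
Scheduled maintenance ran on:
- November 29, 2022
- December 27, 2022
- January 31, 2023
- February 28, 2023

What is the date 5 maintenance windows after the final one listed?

These are Tuesdays with 28, 35, 28-day gaps.
Each is the final Tuesday of its month — November 29, 2022 is past the 28th, so '4th Tuesday' doesn't fit.
March 2023 ends with Tuesday March 28, 2023.
April 2023 ends with Tuesday April 25, 2023.
May 2023 ends with Tuesday May 30, 2023.
June 2023 ends with Tuesday June 27, 2023.
July 2023 ends with Tuesday July 25, 2023.

July 25, 2023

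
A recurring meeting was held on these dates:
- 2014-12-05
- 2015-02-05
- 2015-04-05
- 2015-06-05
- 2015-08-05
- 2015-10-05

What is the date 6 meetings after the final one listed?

2016-10-05

Gaps: 62, 59, 61, 61, 61 days — not constant. Every event is on the 5th of the month.
Pattern: the 5th of every 2 months.
Next: December 2015 → 2015-12-05.
February 2016: 2016-02-05.
Next: April 2016 → 2016-04-05.
June 2016: 2016-06-05.
August 2016: 2016-08-05.
October 2016: 2016-10-05.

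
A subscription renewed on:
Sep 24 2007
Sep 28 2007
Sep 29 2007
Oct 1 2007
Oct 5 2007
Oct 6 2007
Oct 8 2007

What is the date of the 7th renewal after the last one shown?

Oct 26 2007

Every event lands on a Monday or Friday or Saturday (gaps cycle 4, 1, 2, 4, 1, 2).
So the schedule is: every Monday, Friday and Saturday.
The following Friday is Oct 12 2007.
Next Saturday: Oct 13 2007.
Next Monday: Oct 15 2007.
The following Friday is Oct 19 2007.
The following Saturday is Oct 20 2007.
The following Monday is Oct 22 2007.
The following Friday is Oct 26 2007.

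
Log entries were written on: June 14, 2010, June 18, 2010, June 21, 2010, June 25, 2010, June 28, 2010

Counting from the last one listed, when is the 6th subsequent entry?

July 19, 2010

Gaps: 4, 3, 4, 3 days — not constant, but cyclic with period 2.
The events fall on every Monday and Friday.
The following Friday is July 2, 2010.
The following Monday is July 5, 2010.
Next Friday: July 9, 2010.
The following Monday is July 12, 2010.
The following Friday is July 16, 2010.
The following Monday is July 19, 2010.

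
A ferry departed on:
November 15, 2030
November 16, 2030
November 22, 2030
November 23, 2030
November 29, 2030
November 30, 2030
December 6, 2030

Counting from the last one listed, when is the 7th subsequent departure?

December 28, 2030

Gaps: 1, 6, 1, 6, 1, 6 days — not constant, but cyclic with period 2.
The events fall on every Friday and Saturday.
Next Saturday: December 7, 2030.
Next Friday: December 13, 2030.
The following Saturday is December 14, 2030.
The following Friday is December 20, 2030.
The following Saturday is December 21, 2030.
Next Friday: December 27, 2030.
The following Saturday is December 28, 2030.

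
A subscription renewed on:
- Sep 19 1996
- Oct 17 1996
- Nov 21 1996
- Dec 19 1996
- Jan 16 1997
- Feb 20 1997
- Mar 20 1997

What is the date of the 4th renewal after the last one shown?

Jul 17 1997

Gaps: 28, 35, 28, 28, 35, 28 days — a mix of 28 and 35. Every date is a Thursday.
Each is the 3rd Thursday of its month.
3rd Thursday of April 1997: Apr 17 1997.
May 1997 — 3rd Thursday is May 15 1997.
3rd Thursday of June 1997: Jun 19 1997.
3rd Thursday of July 1997: Jul 17 1997.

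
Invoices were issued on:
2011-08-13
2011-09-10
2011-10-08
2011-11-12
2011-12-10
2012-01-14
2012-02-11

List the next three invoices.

2012-03-10, 2012-04-14, 2012-05-12

These are Saturdays at 28- or 35-day spacing (28, 28, 35, 28, 35, 28).
The pattern: 2nd Saturday of the month.
March 2012 — 2nd Saturday is 2012-03-10.
2nd Saturday of April 2012: 2012-04-14.
2nd Saturday of May 2012: 2012-05-12.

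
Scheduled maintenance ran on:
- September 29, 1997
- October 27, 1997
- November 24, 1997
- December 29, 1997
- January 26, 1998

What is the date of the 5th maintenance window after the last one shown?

Every date is a Monday; gaps 28, 28, 35, 28 days.
Each is the last Monday of its month (at least one falls on the 29th or later, ruling out '4th Monday').
February 1998 ends with Monday February 23, 1998.
March 1998 ends with Monday March 30, 1998.
April 1998 ends with Monday April 27, 1998.
Last Monday of May 1998: May 25, 1998.
June 1998 ends with Monday June 29, 1998.

June 29, 1998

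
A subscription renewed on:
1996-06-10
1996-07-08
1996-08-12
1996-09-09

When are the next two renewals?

All dates are Mondays, 28, 35, 28 days apart.
Specifically, the 2nd Monday of each month.
2nd Monday of October 1996: 1996-10-14.
2nd Monday of November 1996: 1996-11-11.

1996-10-14, 1996-11-11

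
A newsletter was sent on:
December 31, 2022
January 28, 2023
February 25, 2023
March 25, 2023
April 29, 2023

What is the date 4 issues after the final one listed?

August 26, 2023

Every date is a Saturday; gaps 28, 28, 28, 35 days.
Each is the last Saturday of its month (at least one falls on the 29th or later, ruling out '4th Saturday').
May 2023 ends with Saturday May 27, 2023.
June 2023 ends with Saturday June 24, 2023.
July 2023 ends with Saturday July 29, 2023.
August 2023 ends with Saturday August 26, 2023.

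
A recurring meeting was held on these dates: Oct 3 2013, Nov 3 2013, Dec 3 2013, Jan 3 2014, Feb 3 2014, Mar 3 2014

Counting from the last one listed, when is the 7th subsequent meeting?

Oct 3 2014

Each date is the 3rd; the gaps (31, 30, 31, 31, 28) track the month lengths.
The rule is the 3rd of each month.
Next: April 2014 → Apr 3 2014.
Next: May 2014 → May 3 2014.
June 2014: Jun 3 2014.
July 2014: Jul 3 2014.
Next: August 2014 → Aug 3 2014.
Next: September 2014 → Sep 3 2014.
October 2014: Oct 3 2014.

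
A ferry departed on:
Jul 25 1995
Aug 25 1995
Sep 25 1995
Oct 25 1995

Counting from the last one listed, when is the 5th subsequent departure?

Mar 25 1996

Gaps: 31, 31, 30 days — not constant. Every event is on the 25th of the month.
Pattern: the 25th of each month.
Next: November 1995 → Nov 25 1995.
Next: December 1995 → Dec 25 1995.
January 1996: Jan 25 1996.
Next: February 1996 → Feb 25 1996.
Next: March 1996 → Mar 25 1996.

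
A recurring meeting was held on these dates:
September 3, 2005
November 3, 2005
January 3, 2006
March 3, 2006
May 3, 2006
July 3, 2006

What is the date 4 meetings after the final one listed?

The day-of-month is always 3 (61, 61, 59, 61, 61 days between events).
So this recurs on the 3rd of every 2 months.
Next: September 2006 → September 3, 2006.
November 2006: November 3, 2006.
Next: January 2007 → January 3, 2007.
March 2007: March 3, 2007.

March 3, 2007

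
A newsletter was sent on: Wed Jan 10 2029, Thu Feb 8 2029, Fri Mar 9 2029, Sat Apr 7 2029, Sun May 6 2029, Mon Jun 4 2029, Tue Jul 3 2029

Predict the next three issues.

The spacing is 29, 29, 29, 29, 29, 29 days — always 29 days.
Tue Jul 3 2029 + 29 days = Wed Aug 1 2029.
Wed Aug 1 2029 + 29 days = Thu Aug 30 2029.
Thu Aug 30 2029 + 29 days = Fri Sep 28 2029.

Wed Aug 1 2029, Thu Aug 30 2029, Fri Sep 28 2029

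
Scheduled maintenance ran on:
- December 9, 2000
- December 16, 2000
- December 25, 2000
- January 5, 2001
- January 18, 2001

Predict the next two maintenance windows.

Gaps: 7, 9, 11, 13 days — each gap is 2 larger than the previous one.
Next gap: 15 days. January 18, 2001 + 15 days = February 2, 2001.
Next gap: 17 days. February 2, 2001 + 17 days = February 19, 2001.

February 2, 2001; February 19, 2001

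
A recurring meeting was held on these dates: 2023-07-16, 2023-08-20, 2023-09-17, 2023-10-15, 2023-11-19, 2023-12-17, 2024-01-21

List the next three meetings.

2024-02-18, 2024-03-17, 2024-04-21

These are Sundays at 28- or 35-day spacing (35, 28, 28, 35, 28, 35).
The pattern: 3rd Sunday of the month.
3rd Sunday of February 2024: 2024-02-18.
3rd Sunday of March 2024: 2024-03-17.
3rd Sunday of April 2024: 2024-04-21.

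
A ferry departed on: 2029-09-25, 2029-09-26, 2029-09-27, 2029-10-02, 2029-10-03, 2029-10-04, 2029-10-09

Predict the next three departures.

2029-10-10, 2029-10-11, 2029-10-16

The gap pattern 1, 1, 5, 1, 1, 5 repeats every 3 events.
These are the Tuesdays, Wednesdays and Thursdays of each week.
Next Wednesday: 2029-10-10.
The following Thursday is 2029-10-11.
Next Tuesday: 2029-10-16.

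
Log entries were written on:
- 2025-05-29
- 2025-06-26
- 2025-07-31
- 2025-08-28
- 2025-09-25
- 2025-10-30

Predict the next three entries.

2025-11-27, 2025-12-25, 2026-01-29

These are Thursdays with 28, 35, 28, 28, 35-day gaps.
Each is the final Thursday of its month — 2025-05-29 is past the 28th, so '4th Thursday' doesn't fit.
Last Thursday of November 2025: 2025-11-27.
December 2025 ends with Thursday 2025-12-25.
January 2026 ends with Thursday 2026-01-29.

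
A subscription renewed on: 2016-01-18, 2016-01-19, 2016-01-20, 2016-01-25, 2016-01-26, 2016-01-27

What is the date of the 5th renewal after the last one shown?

The gap pattern 1, 1, 5, 1, 1 repeats every 3 events.
These are the Mondays, Tuesdays and Wednesdays of each week.
Next Monday: 2016-02-01.
The following Tuesday is 2016-02-02.
Next Wednesday: 2016-02-03.
Next Monday: 2016-02-08.
The following Tuesday is 2016-02-09.

2016-02-09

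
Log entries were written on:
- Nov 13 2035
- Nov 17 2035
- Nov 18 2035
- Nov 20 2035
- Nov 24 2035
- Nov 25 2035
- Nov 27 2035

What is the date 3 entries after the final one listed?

Dec 4 2035

The gap pattern 4, 1, 2, 4, 1, 2 repeats every 3 events.
These are the Tuesdays, Saturdays and Sundays of each week.
Next Saturday: Dec 1 2035.
The following Sunday is Dec 2 2035.
The following Tuesday is Dec 4 2035.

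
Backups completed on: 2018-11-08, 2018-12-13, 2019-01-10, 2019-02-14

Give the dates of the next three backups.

2019-03-14, 2019-04-11, 2019-05-09

All dates are Thursdays, 35, 28, 35 days apart.
Specifically, the 2nd Thursday of each month.
March 2019 — 2nd Thursday is 2019-03-14.
April 2019 — 2nd Thursday is 2019-04-11.
May 2019 — 2nd Thursday is 2019-05-09.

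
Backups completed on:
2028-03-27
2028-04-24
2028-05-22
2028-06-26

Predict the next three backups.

Gaps: 28, 28, 35 days — a mix of 28 and 35. Every date is a Monday.
Each is the 4th Monday of its month.
July 2028 — 4th Monday is 2028-07-24.
4th Monday of August 2028: 2028-08-28.
September 2028 — 4th Monday is 2028-09-25.

2028-07-24, 2028-08-28, 2028-09-25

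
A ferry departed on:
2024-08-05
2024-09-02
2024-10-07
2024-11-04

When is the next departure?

2024-12-02

Gaps: 28, 35, 28 days — a mix of 28 and 35. Every date is a Monday.
Each is the 1st Monday of its month.
December 2024 — 1st Monday is 2024-12-02.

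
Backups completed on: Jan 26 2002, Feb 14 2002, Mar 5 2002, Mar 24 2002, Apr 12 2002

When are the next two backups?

The spacing is 19, 19, 19, 19 days — always 19 days.
Apr 12 2002 + 19 days = May 1 2002.
May 1 2002 + 19 days = May 20 2002.

May 1 2002, May 20 2002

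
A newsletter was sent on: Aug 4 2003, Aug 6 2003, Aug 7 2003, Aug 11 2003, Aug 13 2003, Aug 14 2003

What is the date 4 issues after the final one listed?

Gaps: 2, 1, 4, 2, 1 days — not constant, but cyclic with period 3.
The events fall on every Monday, Wednesday and Thursday.
The following Monday is Aug 18 2003.
Next Wednesday: Aug 20 2003.
Next Thursday: Aug 21 2003.
Next Monday: Aug 25 2003.

Aug 25 2003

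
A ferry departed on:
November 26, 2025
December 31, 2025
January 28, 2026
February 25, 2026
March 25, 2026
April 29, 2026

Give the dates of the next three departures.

May 27, 2026; June 24, 2026; July 29, 2026

All Wednesdays; the gaps (35, 28, 28, 28, 35) vary with month length.
This is the last Wednesday of each month.
May 2026 ends with Wednesday May 27, 2026.
June 2026 ends with Wednesday June 24, 2026.
July 2026 ends with Wednesday July 29, 2026.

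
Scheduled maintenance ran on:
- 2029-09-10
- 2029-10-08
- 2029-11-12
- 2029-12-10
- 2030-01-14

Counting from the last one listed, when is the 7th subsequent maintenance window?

Gaps: 28, 35, 28, 35 days — a mix of 28 and 35. Every date is a Monday.
Each is the 2nd Monday of its month.
2nd Monday of February 2030: 2030-02-11.
2nd Monday of March 2030: 2030-03-11.
2nd Monday of April 2030: 2030-04-08.
2nd Monday of May 2030: 2030-05-13.
2nd Monday of June 2030: 2030-06-10.
2nd Monday of July 2030: 2030-07-08.
2nd Monday of August 2030: 2030-08-12.

2030-08-12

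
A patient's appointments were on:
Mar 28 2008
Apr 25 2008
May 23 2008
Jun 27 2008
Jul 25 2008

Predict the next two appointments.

These are Fridays at 28- or 35-day spacing (28, 28, 35, 28).
The pattern: 4th Friday of the month.
August 2008 — 4th Friday is Aug 22 2008.
4th Friday of September 2008: Sep 26 2008.

Aug 22 2008, Sep 26 2008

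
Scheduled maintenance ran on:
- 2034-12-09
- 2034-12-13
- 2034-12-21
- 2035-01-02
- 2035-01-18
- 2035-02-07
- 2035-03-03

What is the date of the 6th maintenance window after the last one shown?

Intervals are 4, 8, 12, 16, 20, 24 days — an arithmetic progression with common difference 4.
Next gap: 28 days. 2035-03-03 + 28 days = 2035-03-31.
Next gap: 32 days. 2035-03-31 + 32 days = 2035-05-02.
Next gap: 36 days. 2035-05-02 + 36 days = 2035-06-07.
Next gap: 40 days. 2035-06-07 + 40 days = 2035-07-17.
Next gap: 44 days. 2035-07-17 + 44 days = 2035-08-30.
Next gap: 48 days. 2035-08-30 + 48 days = 2035-10-17.

2035-10-17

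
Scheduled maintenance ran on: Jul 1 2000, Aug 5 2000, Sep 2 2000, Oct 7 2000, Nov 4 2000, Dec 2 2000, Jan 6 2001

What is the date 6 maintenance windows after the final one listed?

Jul 7 2001

These are Saturdays at 28- or 35-day spacing (35, 28, 35, 28, 28, 35).
The pattern: 1st Saturday of the month.
1st Saturday of February 2001: Feb 3 2001.
March 2001 — 1st Saturday is Mar 3 2001.
1st Saturday of April 2001: Apr 7 2001.
1st Saturday of May 2001: May 5 2001.
1st Saturday of June 2001: Jun 2 2001.
1st Saturday of July 2001: Jul 7 2001.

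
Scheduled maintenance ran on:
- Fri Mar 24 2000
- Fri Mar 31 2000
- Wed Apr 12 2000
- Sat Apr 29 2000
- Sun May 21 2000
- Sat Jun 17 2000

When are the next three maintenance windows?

Wed Jul 19 2000, Fri Aug 25 2000, Fri Oct 6 2000

The spacing grows by 5 each time: 7, 12, 17, 22, 27 days.
Next gap: 32 days. Sat Jun 17 2000 + 32 days = Wed Jul 19 2000.
Next gap: 37 days. Wed Jul 19 2000 + 37 days = Fri Aug 25 2000.
Next gap: 42 days. Fri Aug 25 2000 + 42 days = Fri Oct 6 2000.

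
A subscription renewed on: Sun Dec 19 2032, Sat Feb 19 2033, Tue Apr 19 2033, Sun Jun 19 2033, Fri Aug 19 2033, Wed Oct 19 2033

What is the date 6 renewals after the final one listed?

Thu Oct 19 2034

The day-of-month is always 19 (62, 59, 61, 61, 61 days between events).
So this recurs on the 19th of every 2 months.
Next: December 2033 → Mon Dec 19 2033.
Next: February 2034 → Sun Feb 19 2034.
April 2034: Wed Apr 19 2034.
Next: June 2034 → Mon Jun 19 2034.
August 2034: Sat Aug 19 2034.
Next: October 2034 → Thu Oct 19 2034.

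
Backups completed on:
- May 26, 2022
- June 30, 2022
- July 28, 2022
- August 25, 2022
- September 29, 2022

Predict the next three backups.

These are Thursdays with 35, 28, 28, 35-day gaps.
Each is the final Thursday of its month — June 30, 2022 is past the 28th, so '4th Thursday' doesn't fit.
October 2022 ends with Thursday October 27, 2022.
November 2022 ends with Thursday November 24, 2022.
Last Thursday of December 2022: December 29, 2022.

October 27, 2022; November 24, 2022; December 29, 2022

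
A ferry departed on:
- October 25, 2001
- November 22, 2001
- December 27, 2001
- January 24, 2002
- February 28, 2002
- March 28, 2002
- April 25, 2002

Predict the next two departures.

May 23, 2002; June 27, 2002

Gaps: 28, 35, 28, 35, 28, 28 days — a mix of 28 and 35. Every date is a Thursday.
Each is the 4th Thursday of its month.
4th Thursday of May 2002: May 23, 2002.
4th Thursday of June 2002: June 27, 2002.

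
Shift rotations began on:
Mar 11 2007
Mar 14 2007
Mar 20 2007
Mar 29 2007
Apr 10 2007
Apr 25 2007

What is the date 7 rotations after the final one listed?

Oct 31 2007

The spacing grows by 3 each time: 3, 6, 9, 12, 15 days.
Next gap: 18 days. Apr 25 2007 + 18 days = May 13 2007.
Next gap: 21 days. May 13 2007 + 21 days = Jun 3 2007.
Next gap: 24 days. Jun 3 2007 + 24 days = Jun 27 2007.
Next gap: 27 days. Jun 27 2007 + 27 days = Jul 24 2007.
Next gap: 30 days. Jul 24 2007 + 30 days = Aug 23 2007.
Next gap: 33 days. Aug 23 2007 + 33 days = Sep 25 2007.
Next gap: 36 days. Sep 25 2007 + 36 days = Oct 31 2007.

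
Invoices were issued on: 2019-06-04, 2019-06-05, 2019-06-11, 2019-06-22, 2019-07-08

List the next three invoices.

Intervals are 1, 6, 11, 16 days — an arithmetic progression with common difference 5.
Next gap: 21 days. 2019-07-08 + 21 days = 2019-07-29.
Next gap: 26 days. 2019-07-29 + 26 days = 2019-08-24.
Next gap: 31 days. 2019-08-24 + 31 days = 2019-09-24.

2019-07-29, 2019-08-24, 2019-09-24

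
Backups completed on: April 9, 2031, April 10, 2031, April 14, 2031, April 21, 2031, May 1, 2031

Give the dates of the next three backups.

May 14, 2031; May 30, 2031; June 18, 2031

Gaps: 1, 4, 7, 10 days — each gap is 3 larger than the previous one.
Next gap: 13 days. May 1, 2031 + 13 days = May 14, 2031.
Next gap: 16 days. May 14, 2031 + 16 days = May 30, 2031.
Next gap: 19 days. May 30, 2031 + 19 days = June 18, 2031.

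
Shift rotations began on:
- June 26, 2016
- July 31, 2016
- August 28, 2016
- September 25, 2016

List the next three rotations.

October 30, 2016; November 27, 2016; December 25, 2016

All Sundays; the gaps (35, 28, 28) vary with month length.
This is the last Sunday of each month.
October 2016 ends with Sunday October 30, 2016.
Last Sunday of November 2016: November 27, 2016.
December 2016 ends with Sunday December 25, 2016.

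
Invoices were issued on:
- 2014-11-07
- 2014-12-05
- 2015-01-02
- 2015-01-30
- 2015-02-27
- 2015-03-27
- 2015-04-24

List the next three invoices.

2015-05-22, 2015-06-19, 2015-07-17

Every event comes 28 days after the last (28, 28, 28, 28, 28, 28).
2015-04-24 + 28 days = 2015-05-22.
2015-05-22 + 28 days = 2015-06-19.
2015-06-19 + 28 days = 2015-07-17.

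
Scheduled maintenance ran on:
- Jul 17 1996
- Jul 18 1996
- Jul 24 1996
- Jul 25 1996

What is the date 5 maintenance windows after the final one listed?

Aug 14 1996

Every event lands on a Wednesday or Thursday (gaps cycle 1, 6, 1).
So the schedule is: every Wednesday and Thursday.
Next Wednesday: Jul 31 1996.
The following Thursday is Aug 1 1996.
Next Wednesday: Aug 7 1996.
The following Thursday is Aug 8 1996.
The following Wednesday is Aug 14 1996.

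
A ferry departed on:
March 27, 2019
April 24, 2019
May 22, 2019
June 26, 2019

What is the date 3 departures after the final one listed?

September 25, 2019

These are Wednesdays at 28- or 35-day spacing (28, 28, 35).
The pattern: 4th Wednesday of the month.
4th Wednesday of July 2019: July 24, 2019.
August 2019 — 4th Wednesday is August 28, 2019.
September 2019 — 4th Wednesday is September 25, 2019.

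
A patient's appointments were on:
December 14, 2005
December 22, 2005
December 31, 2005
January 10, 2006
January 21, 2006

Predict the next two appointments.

February 2, 2006; February 15, 2006

Gaps: 8, 9, 10, 11 days — each gap is 1 larger than the previous one.
Next gap: 12 days. January 21, 2006 + 12 days = February 2, 2006.
Next gap: 13 days. February 2, 2006 + 13 days = February 15, 2006.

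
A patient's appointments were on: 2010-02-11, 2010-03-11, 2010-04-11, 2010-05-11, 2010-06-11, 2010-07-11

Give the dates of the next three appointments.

2010-08-11, 2010-09-11, 2010-10-11

The day-of-month is always 11 (28, 31, 30, 31, 30 days between events).
So this recurs on the 11th of each month.
Next: August 2010 → 2010-08-11.
September 2010: 2010-09-11.
October 2010: 2010-10-11.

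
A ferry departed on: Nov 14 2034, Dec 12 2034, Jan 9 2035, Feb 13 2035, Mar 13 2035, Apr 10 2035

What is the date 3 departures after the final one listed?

Gaps: 28, 28, 35, 28, 28 days — a mix of 28 and 35. Every date is a Tuesday.
Each is the 2nd Tuesday of its month.
2nd Tuesday of May 2035: May 8 2035.
June 2035 — 2nd Tuesday is Jun 12 2035.
2nd Tuesday of July 2035: Jul 10 2035.

Jul 10 2035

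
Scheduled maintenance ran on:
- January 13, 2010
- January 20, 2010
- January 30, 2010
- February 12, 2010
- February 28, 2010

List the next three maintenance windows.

March 19, 2010; April 10, 2010; May 5, 2010

Intervals are 7, 10, 13, 16 days — an arithmetic progression with common difference 3.
Next gap: 19 days. February 28, 2010 + 19 days = March 19, 2010.
Next gap: 22 days. March 19, 2010 + 22 days = April 10, 2010.
Next gap: 25 days. April 10, 2010 + 25 days = May 5, 2010.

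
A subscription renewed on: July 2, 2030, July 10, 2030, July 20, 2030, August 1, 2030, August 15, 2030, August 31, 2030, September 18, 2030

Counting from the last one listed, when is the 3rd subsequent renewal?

Intervals are 8, 10, 12, 14, 16, 18 days — an arithmetic progression with common difference 2.
Next gap: 20 days. September 18, 2030 + 20 days = October 8, 2030.
Next gap: 22 days. October 8, 2030 + 22 days = October 30, 2030.
Next gap: 24 days. October 30, 2030 + 24 days = November 23, 2030.

November 23, 2030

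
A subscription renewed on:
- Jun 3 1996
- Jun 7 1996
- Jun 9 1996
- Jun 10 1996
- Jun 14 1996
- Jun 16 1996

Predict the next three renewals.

Gaps: 4, 2, 1, 4, 2 days — not constant, but cyclic with period 3.
The events fall on every Monday, Friday and Sunday.
Next Monday: Jun 17 1996.
Next Friday: Jun 21 1996.
The following Sunday is Jun 23 1996.

Jun 17 1996, Jun 21 1996, Jun 23 1996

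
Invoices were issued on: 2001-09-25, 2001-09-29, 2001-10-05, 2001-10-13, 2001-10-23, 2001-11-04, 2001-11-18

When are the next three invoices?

The spacing grows by 2 each time: 4, 6, 8, 10, 12, 14 days.
Next gap: 16 days. 2001-11-18 + 16 days = 2001-12-04.
Next gap: 18 days. 2001-12-04 + 18 days = 2001-12-22.
Next gap: 20 days. 2001-12-22 + 20 days = 2002-01-11.

2001-12-04, 2001-12-22, 2002-01-11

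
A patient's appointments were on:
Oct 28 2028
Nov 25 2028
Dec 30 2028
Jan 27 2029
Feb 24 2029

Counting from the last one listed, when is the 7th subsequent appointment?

All Saturdays; the gaps (28, 35, 28, 28) vary with month length.
This is the last Saturday of each month.
Last Saturday of March 2029: Mar 31 2029.
April 2029 ends with Saturday Apr 28 2029.
May 2029 ends with Saturday May 26 2029.
June 2029 ends with Saturday Jun 30 2029.
July 2029 ends with Saturday Jul 28 2029.
August 2029 ends with Saturday Aug 25 2029.
Last Saturday of September 2029: Sep 29 2029.

Sep 29 2029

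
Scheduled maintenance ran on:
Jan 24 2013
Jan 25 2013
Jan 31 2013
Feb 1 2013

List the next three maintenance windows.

Gaps: 1, 6, 1 days — not constant, but cyclic with period 2.
The events fall on every Thursday and Friday.
The following Thursday is Feb 7 2013.
Next Friday: Feb 8 2013.
The following Thursday is Feb 14 2013.

Feb 7 2013, Feb 8 2013, Feb 14 2013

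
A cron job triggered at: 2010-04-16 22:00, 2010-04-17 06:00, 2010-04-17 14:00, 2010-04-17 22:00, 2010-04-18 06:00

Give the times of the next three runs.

2010-04-18 14:00, 2010-04-18 22:00, 2010-04-19 06:00

Gaps: 8, 8, 8, 8 hours — each event is 8 hours after the previous one.
2010-04-18 06:00 + 8 h = 2010-04-18 14:00.
2010-04-18 14:00 + 8 h = 2010-04-18 22:00.
2010-04-18 22:00 + 8 h = 2010-04-19 06:00.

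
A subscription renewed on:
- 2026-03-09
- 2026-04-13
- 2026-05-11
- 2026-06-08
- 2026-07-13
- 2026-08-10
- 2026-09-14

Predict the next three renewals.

All dates are Mondays, 35, 28, 28, 35, 28, 35 days apart.
Specifically, the 2nd Monday of each month.
2nd Monday of October 2026: 2026-10-12.
November 2026 — 2nd Monday is 2026-11-09.
December 2026 — 2nd Monday is 2026-12-14.

2026-10-12, 2026-11-09, 2026-12-14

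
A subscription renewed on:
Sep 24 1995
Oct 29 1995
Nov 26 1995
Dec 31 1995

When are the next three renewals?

All Sundays; the gaps (35, 28, 35) vary with month length.
This is the last Sunday of each month.
January 1996 ends with Sunday Jan 28 1996.
Last Sunday of February 1996: Feb 25 1996.
March 1996 ends with Sunday Mar 31 1996.

Jan 28 1996, Feb 25 1996, Mar 31 1996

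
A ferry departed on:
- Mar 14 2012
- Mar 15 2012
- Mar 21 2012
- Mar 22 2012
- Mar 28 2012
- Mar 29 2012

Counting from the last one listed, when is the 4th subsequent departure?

The gap pattern 1, 6, 1, 6, 1 repeats every 2 events.
These are the Wednesdays and Thursdays of each week.
Next Wednesday: Apr 4 2012.
The following Thursday is Apr 5 2012.
Next Wednesday: Apr 11 2012.
The following Thursday is Apr 12 2012.

Apr 12 2012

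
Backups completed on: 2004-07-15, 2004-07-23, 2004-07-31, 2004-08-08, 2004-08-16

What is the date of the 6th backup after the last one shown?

Gaps between consecutive events: 8, 8, 8, 8 days — a constant 8-day interval.
2004-08-16 + 8 days = 2004-08-24.
2004-08-24 + 8 days = 2004-09-01.
2004-09-01 + 8 days = 2004-09-09.
2004-09-09 + 8 days = 2004-09-17.
2004-09-17 + 8 days = 2004-09-25.
2004-09-25 + 8 days = 2004-10-03.

2004-10-03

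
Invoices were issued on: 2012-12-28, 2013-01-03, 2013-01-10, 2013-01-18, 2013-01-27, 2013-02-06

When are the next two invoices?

The spacing grows by 1 each time: 6, 7, 8, 9, 10 days.
Next gap: 11 days. 2013-02-06 + 11 days = 2013-02-17.
Next gap: 12 days. 2013-02-17 + 12 days = 2013-03-01.

2013-02-17, 2013-03-01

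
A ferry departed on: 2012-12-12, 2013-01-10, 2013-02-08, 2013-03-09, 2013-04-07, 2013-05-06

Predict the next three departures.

2013-06-04, 2013-07-03, 2013-08-01

Every event comes 29 days after the last (29, 29, 29, 29, 29).
2013-05-06 + 29 days = 2013-06-04.
2013-06-04 + 29 days = 2013-07-03.
2013-07-03 + 29 days = 2013-08-01.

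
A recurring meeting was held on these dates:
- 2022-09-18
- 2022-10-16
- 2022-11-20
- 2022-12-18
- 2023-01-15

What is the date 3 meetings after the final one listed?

2023-04-16

All dates are Sundays, 28, 35, 28, 28 days apart.
Specifically, the 3rd Sunday of each month.
February 2023 — 3rd Sunday is 2023-02-19.
3rd Sunday of March 2023: 2023-03-19.
3rd Sunday of April 2023: 2023-04-16.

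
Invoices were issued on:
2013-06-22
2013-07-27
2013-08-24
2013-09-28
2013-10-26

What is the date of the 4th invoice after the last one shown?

2014-02-22

All dates are Saturdays, 35, 28, 35, 28 days apart.
Specifically, the 4th Saturday of each month.
4th Saturday of November 2013: 2013-11-23.
4th Saturday of December 2013: 2013-12-28.
4th Saturday of January 2014: 2014-01-25.
February 2014 — 4th Saturday is 2014-02-22.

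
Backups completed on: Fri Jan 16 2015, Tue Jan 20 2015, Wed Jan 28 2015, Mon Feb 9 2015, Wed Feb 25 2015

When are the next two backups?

Tue Mar 17 2015, Fri Apr 10 2015

The spacing grows by 4 each time: 4, 8, 12, 16 days.
Next gap: 20 days. Wed Feb 25 2015 + 20 days = Tue Mar 17 2015.
Next gap: 24 days. Tue Mar 17 2015 + 24 days = Fri Apr 10 2015.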